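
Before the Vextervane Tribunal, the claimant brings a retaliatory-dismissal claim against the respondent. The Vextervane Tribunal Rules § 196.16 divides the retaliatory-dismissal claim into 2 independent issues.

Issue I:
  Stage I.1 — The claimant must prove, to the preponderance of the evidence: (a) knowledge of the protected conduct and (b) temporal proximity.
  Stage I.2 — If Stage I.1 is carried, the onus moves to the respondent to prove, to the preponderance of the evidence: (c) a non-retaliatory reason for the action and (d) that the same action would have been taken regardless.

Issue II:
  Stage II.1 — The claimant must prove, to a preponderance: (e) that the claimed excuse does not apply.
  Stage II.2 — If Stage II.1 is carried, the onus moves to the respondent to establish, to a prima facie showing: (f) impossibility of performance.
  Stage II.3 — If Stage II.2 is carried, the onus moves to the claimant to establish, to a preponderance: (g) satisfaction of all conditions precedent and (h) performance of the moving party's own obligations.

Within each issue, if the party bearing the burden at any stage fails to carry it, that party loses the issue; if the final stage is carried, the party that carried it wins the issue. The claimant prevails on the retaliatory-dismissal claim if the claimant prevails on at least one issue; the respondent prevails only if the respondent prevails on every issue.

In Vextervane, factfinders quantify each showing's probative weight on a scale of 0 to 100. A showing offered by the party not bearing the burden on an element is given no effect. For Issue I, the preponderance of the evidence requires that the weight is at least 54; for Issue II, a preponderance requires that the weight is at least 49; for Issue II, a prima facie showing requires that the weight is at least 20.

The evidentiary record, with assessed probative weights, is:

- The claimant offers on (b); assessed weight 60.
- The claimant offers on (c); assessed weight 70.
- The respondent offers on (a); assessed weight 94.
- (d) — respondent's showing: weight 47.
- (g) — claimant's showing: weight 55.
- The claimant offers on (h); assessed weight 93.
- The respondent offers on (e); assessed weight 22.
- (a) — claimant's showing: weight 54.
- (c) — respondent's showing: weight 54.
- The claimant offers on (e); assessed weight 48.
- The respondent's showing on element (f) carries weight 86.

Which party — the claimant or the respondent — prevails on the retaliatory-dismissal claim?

claimant

— Issue I —
Stage I.1 (claimant, the preponderance of the evidence, weight is at least 54): (a) 54 (respondent's 94 disregarded) ≥ 54 — meets; (b) 60 ≥ 54 — meets.
  Stage I.1 carried; the burden shifts to the respondent.
Stage I.2 (respondent, the preponderance of the evidence, weight is at least 54): (c) 54 (claimant's 70 disregarded) ≥ 54 — meets; (d) 47 < 54 — fails.
  Stage I.2 not carried; the respondent fails its burden.
So the claimant prevails on this issue.
— Issue II —
At Stage II.1 the claimant must meet a preponderance (weight is at least 49): on (e) the weight is 48 (the respondent's 22 is given no effect), which does not reach 49, so (e) does not meet the standard.
  Stage II.1 not carried; the claimant fails its burden.
So the respondent prevails on this issue.
Per-issue: Issue I → claimant; Issue II → respondent. The claimant must prevail on at least one issue; overall, the claimant prevails.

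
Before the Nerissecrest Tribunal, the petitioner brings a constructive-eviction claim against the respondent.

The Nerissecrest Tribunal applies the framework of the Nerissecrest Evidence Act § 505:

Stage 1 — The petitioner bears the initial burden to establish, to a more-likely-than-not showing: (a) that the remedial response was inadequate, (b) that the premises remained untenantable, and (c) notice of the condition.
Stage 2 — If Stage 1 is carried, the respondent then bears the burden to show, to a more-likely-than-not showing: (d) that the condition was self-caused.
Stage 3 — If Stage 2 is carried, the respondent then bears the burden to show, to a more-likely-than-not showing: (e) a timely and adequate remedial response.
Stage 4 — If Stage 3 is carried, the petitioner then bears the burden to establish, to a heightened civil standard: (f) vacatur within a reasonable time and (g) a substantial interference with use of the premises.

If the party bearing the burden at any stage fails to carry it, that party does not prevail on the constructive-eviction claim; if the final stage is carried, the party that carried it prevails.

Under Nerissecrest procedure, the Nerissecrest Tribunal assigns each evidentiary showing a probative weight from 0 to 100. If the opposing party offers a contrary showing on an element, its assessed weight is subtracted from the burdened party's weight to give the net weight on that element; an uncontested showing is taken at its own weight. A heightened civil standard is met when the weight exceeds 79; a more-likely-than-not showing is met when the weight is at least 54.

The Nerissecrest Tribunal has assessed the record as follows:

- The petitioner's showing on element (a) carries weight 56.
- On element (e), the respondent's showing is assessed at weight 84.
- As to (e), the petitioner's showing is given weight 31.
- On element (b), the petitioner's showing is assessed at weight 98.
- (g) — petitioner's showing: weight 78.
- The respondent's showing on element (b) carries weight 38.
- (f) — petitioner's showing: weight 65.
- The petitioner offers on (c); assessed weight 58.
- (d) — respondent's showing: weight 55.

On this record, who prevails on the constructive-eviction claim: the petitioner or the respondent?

Stage 1 (petitioner, a more-likely-than-not showing, weight is at least 54): (a) 56 ≥ 54 — meets; (b) net 98−38=60 ≥ 54 — meets; (c) 58 ≥ 54 — meets.
  Stage 1 carried; the burden shifts to the respondent.
Stage 2 (respondent, a more-likely-than-not showing, weight is at least 54): (d) 55 ≥ 54 — meets.
  Stage 2 is satisfied; the respondent continues to bear the burden.
Stage 3 (respondent, a more-likely-than-not showing, weight is at least 54): (e) net 84−31=53 < 54 — fails.
  Not every element is met, so the respondent fails to carry Stage 3.
So the petitioner prevails.

petitioner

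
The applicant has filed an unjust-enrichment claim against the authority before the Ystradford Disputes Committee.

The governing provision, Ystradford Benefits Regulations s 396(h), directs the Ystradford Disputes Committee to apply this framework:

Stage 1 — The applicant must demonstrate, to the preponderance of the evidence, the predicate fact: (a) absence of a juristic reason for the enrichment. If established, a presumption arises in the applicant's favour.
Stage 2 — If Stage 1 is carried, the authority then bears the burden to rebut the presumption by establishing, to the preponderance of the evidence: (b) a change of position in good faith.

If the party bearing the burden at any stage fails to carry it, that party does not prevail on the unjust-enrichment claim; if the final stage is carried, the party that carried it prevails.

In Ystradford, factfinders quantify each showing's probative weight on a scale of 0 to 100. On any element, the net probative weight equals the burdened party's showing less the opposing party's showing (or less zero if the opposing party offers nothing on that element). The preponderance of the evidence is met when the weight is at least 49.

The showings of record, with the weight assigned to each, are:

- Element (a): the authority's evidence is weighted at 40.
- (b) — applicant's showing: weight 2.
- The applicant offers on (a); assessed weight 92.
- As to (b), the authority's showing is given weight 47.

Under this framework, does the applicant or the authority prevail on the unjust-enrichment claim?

Stage 1 — burden on applicant; standard: the preponderance of the evidence (weight is at least 49).
    (a): 92 − 40 = 52 ≥ 49 [met]
  All elements met. The burden passes to the authority.
Stage 2 — burden on authority; standard: the preponderance of the evidence (weight is at least 49).
    (b): 47 − 2 = 45 < 49 [not met]
  The authority does not carry Stage 2.
The analysis ends at Stage 2; the applicant prevails.

applicant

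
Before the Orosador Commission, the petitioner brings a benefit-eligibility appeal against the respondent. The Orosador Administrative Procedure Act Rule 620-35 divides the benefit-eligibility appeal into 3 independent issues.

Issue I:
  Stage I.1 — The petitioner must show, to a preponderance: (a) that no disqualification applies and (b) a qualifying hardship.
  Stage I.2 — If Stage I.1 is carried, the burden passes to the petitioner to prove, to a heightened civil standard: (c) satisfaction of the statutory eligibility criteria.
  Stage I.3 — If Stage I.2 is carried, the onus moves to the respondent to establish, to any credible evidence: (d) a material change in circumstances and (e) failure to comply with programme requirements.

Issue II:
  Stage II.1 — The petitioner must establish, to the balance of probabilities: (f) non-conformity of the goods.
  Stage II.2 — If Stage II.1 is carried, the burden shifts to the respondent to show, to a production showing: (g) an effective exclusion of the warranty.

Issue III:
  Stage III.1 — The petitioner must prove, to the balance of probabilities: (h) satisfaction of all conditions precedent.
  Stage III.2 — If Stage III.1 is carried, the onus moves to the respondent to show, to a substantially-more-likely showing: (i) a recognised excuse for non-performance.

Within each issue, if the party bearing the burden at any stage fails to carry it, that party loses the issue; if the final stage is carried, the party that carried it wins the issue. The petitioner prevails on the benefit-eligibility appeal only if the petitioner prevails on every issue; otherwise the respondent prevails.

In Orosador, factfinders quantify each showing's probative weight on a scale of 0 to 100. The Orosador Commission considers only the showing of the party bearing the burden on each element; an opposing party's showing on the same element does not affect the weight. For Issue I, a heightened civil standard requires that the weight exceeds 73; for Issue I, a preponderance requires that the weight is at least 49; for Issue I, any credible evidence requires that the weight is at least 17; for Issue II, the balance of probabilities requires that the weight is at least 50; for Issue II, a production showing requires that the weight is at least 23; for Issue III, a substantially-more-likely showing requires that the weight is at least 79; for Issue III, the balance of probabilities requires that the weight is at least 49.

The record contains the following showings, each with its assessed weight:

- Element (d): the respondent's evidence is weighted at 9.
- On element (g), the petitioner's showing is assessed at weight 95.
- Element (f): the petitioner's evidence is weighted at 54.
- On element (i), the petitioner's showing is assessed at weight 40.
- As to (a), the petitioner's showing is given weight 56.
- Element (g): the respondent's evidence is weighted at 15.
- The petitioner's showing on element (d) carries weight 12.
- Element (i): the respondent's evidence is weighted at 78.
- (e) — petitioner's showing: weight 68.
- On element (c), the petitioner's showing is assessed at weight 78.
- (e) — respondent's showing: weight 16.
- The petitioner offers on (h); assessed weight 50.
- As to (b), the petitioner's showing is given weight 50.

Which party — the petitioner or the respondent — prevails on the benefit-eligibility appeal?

— Issue I —
Stage I.1 (petitioner, a preponderance, weight is at least 49): (a) 56 ≥ 49 — meets; (b) 50 ≥ 49 — meets.
  All elements met. The petitioner retains the burden for Stage I.2.
Stage I.2 (petitioner, a heightened civil standard, weight exceeds 73): (c) 78 > 73 — meets.
  Stage I.2 carried; the burden shifts to the respondent.
Stage I.3 (respondent, any credible evidence, weight is at least 17): (d) 9 (petitioner's 12 disregarded) < 17 — fails; (e) 16 (petitioner's 68 disregarded) < 17 — fails.
  The respondent does not carry Stage I.3.
So the petitioner prevails on this issue.
— Issue II —
At Stage II.1 the petitioner must meet the balance of probabilities (weight is at least 50): on (f) the weight is 54, which does reach 50, so (f) meets the standard.
  All elements met. The burden passes to the respondent.
At Stage II.2 the respondent must meet a production showing (weight is at least 23): on (g) the weight is 15 (the petitioner's 95 is given no effect), which does not reach 23, so (g) does not meet the standard.
  The respondent does not carry Stage II.2.
The analysis ends at Stage II.2; the petitioner prevails on this issue.
— Issue III —
At Stage III.1 the petitioner must meet the balance of probabilities (weight is at least 49): on (h) the weight is 50, ≥ 49, so (h) meets the standard.
  All elements met. The burden passes to the respondent.
At Stage III.2 the respondent must meet a substantially-more-likely showing (weight is at least 79): on (i) the weight is 78 (the petitioner's 40 is given no effect), < 79, so (i) does not meet the standard.
  Not every element is met, so the respondent fails to carry Stage III.2.
The petitioner prevails on this issue.
Per-issue: Issue I → petitioner; Issue II → petitioner; Issue III → petitioner. The petitioner must prevail on every issue; overall, the petitioner prevails.

petitioner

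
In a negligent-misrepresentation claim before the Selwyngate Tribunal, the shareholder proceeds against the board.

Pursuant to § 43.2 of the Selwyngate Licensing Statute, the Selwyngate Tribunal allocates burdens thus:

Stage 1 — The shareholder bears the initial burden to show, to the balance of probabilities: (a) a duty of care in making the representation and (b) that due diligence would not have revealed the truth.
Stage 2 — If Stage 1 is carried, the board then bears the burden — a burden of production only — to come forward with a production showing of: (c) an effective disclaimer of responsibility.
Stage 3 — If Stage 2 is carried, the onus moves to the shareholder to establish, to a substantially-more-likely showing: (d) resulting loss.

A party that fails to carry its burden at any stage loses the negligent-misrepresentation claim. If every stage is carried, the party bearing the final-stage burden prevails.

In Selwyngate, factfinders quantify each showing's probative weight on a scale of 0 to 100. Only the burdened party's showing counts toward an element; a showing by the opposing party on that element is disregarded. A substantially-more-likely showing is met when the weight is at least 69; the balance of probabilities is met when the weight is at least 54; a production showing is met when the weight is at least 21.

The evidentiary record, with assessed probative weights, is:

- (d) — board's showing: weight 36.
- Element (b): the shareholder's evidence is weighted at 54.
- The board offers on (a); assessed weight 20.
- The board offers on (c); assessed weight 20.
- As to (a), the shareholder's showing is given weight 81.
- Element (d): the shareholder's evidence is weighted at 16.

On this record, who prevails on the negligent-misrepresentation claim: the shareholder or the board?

Stage 1 — burden on shareholder; standard: the balance of probabilities (weight is at least 54).
    (a): 81 (board's 20 disregarded) ≥ 54 [met]
    (b): 54 ≥ 54 [met]
  Stage 1 is satisfied; the onus moves to the board.
Stage 2 — burden on board; standard: a production showing (weight is at least 21).
    (c): 20 < 21 [not met]
  Stage 2 not carried; the board fails its burden.
So the shareholder prevails.

shareholder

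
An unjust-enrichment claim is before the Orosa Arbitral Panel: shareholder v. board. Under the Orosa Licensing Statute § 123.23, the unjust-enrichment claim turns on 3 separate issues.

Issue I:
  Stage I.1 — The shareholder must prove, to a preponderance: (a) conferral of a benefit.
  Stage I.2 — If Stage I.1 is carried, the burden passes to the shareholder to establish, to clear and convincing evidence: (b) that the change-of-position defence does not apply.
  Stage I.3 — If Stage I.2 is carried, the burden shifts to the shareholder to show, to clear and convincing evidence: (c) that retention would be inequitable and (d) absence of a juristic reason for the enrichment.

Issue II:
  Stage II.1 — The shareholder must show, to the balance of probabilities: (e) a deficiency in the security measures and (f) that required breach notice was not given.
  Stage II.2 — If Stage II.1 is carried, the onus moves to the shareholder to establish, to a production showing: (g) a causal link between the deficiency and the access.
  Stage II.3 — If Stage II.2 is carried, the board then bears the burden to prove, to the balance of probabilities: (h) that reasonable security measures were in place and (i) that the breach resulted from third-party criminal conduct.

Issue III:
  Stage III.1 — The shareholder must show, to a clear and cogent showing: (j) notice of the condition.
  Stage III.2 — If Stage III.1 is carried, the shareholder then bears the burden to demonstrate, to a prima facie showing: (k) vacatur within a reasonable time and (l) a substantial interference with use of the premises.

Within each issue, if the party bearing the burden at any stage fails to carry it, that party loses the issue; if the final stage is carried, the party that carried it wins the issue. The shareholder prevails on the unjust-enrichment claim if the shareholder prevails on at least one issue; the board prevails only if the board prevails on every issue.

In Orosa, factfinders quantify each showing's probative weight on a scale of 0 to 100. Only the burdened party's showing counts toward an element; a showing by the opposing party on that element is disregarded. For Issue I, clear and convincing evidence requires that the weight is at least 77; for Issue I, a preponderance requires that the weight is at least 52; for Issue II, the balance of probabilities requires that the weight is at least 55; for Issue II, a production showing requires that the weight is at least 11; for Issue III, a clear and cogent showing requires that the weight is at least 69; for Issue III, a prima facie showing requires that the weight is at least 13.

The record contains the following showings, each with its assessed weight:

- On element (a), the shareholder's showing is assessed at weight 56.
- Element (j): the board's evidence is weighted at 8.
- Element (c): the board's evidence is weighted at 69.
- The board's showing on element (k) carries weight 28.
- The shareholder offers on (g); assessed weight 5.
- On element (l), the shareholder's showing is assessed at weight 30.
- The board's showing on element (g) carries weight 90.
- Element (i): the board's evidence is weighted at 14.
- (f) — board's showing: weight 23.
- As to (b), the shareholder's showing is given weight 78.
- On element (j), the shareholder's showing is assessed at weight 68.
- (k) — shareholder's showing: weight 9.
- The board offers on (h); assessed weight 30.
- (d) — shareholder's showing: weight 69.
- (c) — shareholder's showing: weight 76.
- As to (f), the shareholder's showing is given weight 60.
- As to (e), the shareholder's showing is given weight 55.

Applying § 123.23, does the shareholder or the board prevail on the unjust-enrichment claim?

board

— Issue I —
At Stage I.1 the shareholder must meet a preponderance (weight is at least 52): on (a) the weight is 56, which does reach 52, so (a) meets the standard.
  Stage I.1 carried; the burden remains with the shareholder.
At Stage I.2 the shareholder must meet clear and convincing evidence (weight is at least 77): on (b) the weight is 78, ≥ 77, so (b) meets the standard.
  All elements met. The shareholder retains the burden for Stage I.3.
At Stage I.3 the shareholder must meet clear and convincing evidence (weight is at least 77): on (c) the weight is 76 (the board's 69 is given no effect), < 77, so (c) does not meet the standard; on (d) the weight is 69, < 77, so (d) does not meet the standard.
  Not every element is met, so the shareholder fails to carry Stage I.3.
The board prevails on this issue.
— Issue II —
Stage II.1 — burden on shareholder; standard: the balance of probabilities (weight is at least 55).
    (e): 55 ≥ 55 [met]
    (f): 60 (board's 23 disregarded) ≥ 55 [met]
  All elements met. The shareholder retains the burden for Stage II.2.
Stage II.2 — burden on shareholder; standard: a production showing (weight is at least 11).
    (g): 5 (board's 90 disregarded) < 11 [not met]
  The shareholder does not carry Stage II.2.
The board prevails on this issue.
— Issue III —
Stage III.1 (shareholder, a clear and cogent showing, weight is at least 69): (j) 68 (board's 8 disregarded) < 69 — fails.
  The shareholder does not carry Stage III.1.
The analysis ends at Stage III.1; the board prevails on this issue.
Per-issue: Issue I → board; Issue II → board; Issue III → board. The shareholder must prevail on at least one issue; overall, the board prevails.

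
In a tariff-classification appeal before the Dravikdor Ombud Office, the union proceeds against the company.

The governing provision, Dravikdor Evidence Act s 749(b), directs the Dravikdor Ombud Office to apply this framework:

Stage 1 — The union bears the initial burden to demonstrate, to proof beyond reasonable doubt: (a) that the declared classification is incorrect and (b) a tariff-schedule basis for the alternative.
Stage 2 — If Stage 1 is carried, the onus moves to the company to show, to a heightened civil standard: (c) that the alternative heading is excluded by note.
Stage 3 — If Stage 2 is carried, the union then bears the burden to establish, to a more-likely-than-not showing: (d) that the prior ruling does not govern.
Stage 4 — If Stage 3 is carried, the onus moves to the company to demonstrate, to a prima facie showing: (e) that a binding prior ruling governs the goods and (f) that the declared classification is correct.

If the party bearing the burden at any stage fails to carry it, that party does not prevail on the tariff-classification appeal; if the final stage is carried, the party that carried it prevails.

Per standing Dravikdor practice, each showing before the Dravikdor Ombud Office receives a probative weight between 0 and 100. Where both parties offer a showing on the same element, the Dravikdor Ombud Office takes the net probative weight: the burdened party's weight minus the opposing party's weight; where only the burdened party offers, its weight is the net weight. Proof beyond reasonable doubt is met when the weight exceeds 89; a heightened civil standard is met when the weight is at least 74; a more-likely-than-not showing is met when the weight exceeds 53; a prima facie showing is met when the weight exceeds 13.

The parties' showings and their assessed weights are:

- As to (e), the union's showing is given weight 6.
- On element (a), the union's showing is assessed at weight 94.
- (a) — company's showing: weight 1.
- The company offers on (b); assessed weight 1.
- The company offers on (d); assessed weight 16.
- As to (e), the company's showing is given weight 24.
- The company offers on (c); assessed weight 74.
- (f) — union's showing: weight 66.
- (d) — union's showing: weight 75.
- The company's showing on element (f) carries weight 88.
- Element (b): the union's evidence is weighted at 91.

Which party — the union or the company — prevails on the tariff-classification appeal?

Stage 1 — burden on union; standard: proof beyond reasonable doubt (weight exceeds 89).
    (a): 94 − 1 = 93 > 89 [met]
    (b): 91 − 1 = 90 > 89 [met]
  Stage 1 is satisfied; the onus moves to the company.
Stage 2 — burden on company; standard: a heightened civil standard (weight is at least 74).
    (c): 74 ≥ 74 [met]
  The company carries Stage 2; the union now bears the burden.
Stage 3 — burden on union; standard: a more-likely-than-not showing (weight exceeds 53).
    (d): 75 − 16 = 59 > 53 [met]
  Stage 3 carried; the burden shifts to the company.
Stage 4 — burden on company; standard: a prima facie showing (weight exceeds 13).
    (e): 24 − 6 = 18 > 13 [met]
    (f): 88 − 66 = 22 > 13 [met]
  Stage 4 carried; the final stage is satisfied.
With every stage satisfied, the company prevails.

company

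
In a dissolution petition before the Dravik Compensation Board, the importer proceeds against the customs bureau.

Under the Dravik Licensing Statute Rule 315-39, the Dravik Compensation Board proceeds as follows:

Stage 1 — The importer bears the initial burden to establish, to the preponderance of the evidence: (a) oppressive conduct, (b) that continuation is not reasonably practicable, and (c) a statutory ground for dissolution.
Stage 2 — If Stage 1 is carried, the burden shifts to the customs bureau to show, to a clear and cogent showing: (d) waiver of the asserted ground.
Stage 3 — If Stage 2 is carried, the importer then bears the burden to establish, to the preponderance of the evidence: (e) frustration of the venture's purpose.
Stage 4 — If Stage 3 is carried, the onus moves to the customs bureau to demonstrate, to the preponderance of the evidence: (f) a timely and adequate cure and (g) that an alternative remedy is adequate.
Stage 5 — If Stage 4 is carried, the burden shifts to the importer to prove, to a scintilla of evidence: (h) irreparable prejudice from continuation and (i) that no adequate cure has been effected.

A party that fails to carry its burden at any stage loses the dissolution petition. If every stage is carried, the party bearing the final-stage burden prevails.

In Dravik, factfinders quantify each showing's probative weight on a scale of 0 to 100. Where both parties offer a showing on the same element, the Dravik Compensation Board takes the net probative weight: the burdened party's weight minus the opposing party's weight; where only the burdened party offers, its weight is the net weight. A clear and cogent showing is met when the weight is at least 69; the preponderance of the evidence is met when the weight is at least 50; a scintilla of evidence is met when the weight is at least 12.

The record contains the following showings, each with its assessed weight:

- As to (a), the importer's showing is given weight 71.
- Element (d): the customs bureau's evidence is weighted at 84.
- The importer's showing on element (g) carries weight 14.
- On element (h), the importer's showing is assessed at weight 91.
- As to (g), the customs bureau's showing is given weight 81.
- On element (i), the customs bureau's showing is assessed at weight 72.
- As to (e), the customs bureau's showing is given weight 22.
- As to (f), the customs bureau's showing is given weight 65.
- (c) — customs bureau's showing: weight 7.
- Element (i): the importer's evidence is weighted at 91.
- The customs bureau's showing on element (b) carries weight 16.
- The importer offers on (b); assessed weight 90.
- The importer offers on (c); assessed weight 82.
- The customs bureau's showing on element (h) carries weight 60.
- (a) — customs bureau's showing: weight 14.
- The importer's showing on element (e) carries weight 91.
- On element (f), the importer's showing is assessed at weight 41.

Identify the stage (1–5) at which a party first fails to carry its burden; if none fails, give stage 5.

Stage 1 — burden on importer; standard: the preponderance of the evidence (weight is at least 50).
    (a): 71 − 14 = 57 ≥ 50 [met]
    (b): 90 − 16 = 74 ≥ 50 [met]
    (c): 82 − 7 = 75 ≥ 50 [met]
  Stage 1 is satisfied; the onus moves to the customs bureau.
Stage 2 — burden on customs bureau; standard: a clear and cogent showing (weight is at least 69).
    (d): 84 ≥ 69 [met]
  The customs bureau carries Stage 2; the importer now bears the burden.
Stage 3 — burden on importer; standard: the preponderance of the evidence (weight is at least 50).
    (e): 91 − 22 = 69 ≥ 50 [met]
  Stage 3 is satisfied; the onus moves to the customs bureau.
Stage 4 — burden on customs bureau; standard: the preponderance of the evidence (weight is at least 50).
    (f): 65 − 41 = 24 < 50 [not met]
    (g): 81 − 14 = 67 ≥ 50 [met]
  Stage 4 not carried; the customs bureau fails its burden.
So the importer prevails.

stage 4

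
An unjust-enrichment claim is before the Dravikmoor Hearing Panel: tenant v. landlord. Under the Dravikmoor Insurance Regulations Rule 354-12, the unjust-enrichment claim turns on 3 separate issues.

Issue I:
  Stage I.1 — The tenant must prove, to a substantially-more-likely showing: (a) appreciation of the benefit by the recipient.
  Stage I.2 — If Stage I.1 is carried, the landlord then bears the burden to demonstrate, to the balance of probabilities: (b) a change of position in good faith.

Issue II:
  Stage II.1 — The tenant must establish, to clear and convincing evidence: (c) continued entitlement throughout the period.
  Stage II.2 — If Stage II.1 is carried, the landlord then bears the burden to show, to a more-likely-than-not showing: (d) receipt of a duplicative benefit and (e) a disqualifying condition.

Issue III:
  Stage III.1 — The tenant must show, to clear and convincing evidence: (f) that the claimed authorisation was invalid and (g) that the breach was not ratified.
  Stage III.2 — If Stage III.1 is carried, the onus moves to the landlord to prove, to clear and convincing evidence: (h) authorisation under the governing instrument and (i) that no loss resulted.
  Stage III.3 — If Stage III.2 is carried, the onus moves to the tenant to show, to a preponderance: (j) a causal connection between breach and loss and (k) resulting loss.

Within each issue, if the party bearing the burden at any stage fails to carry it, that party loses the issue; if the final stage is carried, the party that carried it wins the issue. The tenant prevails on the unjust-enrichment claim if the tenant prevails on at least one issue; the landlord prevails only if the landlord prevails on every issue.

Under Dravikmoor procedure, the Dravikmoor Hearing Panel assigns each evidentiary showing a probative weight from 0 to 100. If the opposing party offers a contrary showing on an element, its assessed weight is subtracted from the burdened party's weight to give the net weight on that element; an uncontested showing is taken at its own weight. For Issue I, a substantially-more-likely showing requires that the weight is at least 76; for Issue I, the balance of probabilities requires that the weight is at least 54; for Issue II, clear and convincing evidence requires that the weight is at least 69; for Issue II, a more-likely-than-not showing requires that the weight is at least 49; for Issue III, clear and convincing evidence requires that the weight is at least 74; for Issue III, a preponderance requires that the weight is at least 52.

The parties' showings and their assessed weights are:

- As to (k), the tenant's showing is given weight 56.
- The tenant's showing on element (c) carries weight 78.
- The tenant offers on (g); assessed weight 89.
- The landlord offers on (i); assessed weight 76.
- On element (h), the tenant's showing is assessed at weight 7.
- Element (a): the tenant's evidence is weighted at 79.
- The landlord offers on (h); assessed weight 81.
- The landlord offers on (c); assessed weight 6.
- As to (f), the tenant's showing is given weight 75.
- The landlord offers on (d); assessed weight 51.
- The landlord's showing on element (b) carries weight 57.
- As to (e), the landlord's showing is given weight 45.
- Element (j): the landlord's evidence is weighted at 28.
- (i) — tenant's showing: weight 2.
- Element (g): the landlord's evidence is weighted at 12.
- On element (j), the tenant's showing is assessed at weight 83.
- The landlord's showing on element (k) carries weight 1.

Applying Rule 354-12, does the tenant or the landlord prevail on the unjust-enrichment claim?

tenant

— Issue I —
Stage I.1 — burden on tenant; standard: a substantially-more-likely showing (weight is at least 76).
    (a): 79 ≥ 76 [met]
  Stage I.1 is satisfied; the onus moves to the landlord.
Stage I.2 — burden on landlord; standard: the balance of probabilities (weight is at least 54).
    (b): 57 ≥ 54 [met]
  Stage I.2 carried; the final stage is satisfied.
Every stage carried; the landlord prevails on this issue.
— Issue II —
Stage II.1 (tenant, clear and convincing evidence, weight is at least 69): (c) net 78−6=72 ≥ 69 — meets.
  All elements met. The burden passes to the landlord.
Stage II.2 (landlord, a more-likely-than-not showing, weight is at least 49): (d) 51 ≥ 49 — meets; (e) 45 < 49 — fails.
  Stage II.2 not carried; the landlord fails its burden.
So the tenant prevails on this issue.
— Issue III —
At Stage III.1 the tenant must meet clear and convincing evidence (weight is at least 74): on (f) the weight is 75, ≥ 74, so (f) meets the standard; on (g) the weight is 89 less the opposing 12 gives net 77, which does reach 74, so (g) meets the standard.
  All elements met. The burden passes to the landlord.
At Stage III.2 the landlord must meet clear and convincing evidence (weight is at least 74): on (h) the weight is 81 less the opposing 7 gives net 74, which does reach 74, so (h) meets the standard; on (i) the weight is 76 less the opposing 2 gives net 74, ≥ 74, so (i) meets the standard.
  The landlord carries Stage III.2; the tenant now bears the burden.
At Stage III.3 the tenant must meet a preponderance (weight is at least 52): on (j) the weight is 83 less the opposing 28 gives net 55, ≥ 52, so (j) meets the standard; on (k) the weight is 56 less the opposing 1 gives net 55, ≥ 52, so (k) meets the standard.
  The tenant carries the last stage.
With every stage satisfied, the tenant prevails on this issue.
Per-issue: Issue I → landlord; Issue II → tenant; Issue III → tenant. The tenant must prevail on at least one issue; overall, the tenant prevails.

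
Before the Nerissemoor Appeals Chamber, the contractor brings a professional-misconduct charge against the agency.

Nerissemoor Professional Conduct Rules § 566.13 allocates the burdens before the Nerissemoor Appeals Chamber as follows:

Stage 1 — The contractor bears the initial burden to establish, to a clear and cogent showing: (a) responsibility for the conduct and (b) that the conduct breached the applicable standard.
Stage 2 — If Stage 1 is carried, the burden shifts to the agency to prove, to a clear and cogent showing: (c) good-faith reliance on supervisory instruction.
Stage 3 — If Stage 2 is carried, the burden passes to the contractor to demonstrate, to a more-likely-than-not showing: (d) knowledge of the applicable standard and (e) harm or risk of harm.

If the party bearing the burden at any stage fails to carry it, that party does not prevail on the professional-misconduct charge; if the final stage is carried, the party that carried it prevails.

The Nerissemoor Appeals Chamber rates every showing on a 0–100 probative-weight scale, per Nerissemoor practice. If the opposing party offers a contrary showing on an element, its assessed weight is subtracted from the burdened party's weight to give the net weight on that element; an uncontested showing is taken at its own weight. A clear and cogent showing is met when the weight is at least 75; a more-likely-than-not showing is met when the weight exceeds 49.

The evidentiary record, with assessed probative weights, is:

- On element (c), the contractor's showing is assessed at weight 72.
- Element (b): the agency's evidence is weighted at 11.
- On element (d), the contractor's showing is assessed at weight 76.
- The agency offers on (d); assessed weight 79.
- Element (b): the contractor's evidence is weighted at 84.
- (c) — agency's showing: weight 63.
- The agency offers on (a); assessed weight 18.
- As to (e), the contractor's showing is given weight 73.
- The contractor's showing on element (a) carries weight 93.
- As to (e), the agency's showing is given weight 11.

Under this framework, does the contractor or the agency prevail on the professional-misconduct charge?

Stage 1 (contractor, a clear and cogent showing, weight is at least 75): (a) net 93−18=75 ≥ 75 — meets; (b) net 84−11=73 < 75 — fails.
  The contractor does not carry Stage 1.
The agency prevails.

agency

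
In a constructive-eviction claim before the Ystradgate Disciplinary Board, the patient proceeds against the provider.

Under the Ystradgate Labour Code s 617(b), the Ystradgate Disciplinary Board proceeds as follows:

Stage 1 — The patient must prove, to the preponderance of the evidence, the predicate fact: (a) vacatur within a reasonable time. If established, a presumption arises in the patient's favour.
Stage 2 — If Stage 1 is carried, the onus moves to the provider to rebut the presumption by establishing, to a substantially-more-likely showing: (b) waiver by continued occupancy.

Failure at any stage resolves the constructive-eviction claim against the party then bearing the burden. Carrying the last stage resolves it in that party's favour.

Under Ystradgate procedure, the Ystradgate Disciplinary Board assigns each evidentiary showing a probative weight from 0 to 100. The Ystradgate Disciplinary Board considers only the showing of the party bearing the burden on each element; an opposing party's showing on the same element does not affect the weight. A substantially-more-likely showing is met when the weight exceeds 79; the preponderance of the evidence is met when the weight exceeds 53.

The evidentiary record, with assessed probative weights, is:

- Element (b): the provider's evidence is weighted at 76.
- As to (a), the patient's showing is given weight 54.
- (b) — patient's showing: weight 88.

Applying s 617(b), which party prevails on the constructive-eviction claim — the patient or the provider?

At Stage 1 the patient must meet the preponderance of the evidence (weight exceeds 53): on (a) the weight is 54, > 53, so (a) meets the standard.
  The patient carries Stage 1; the provider now bears the burden.
At Stage 2 the provider must meet a substantially-more-likely showing (weight exceeds 79): on (b) the weight is 76 (the patient's 88 is given no effect), which does not exceed 79, so (b) does not meet the standard.
  Stage 2 not carried; the provider fails its burden.
The patient prevails.

patient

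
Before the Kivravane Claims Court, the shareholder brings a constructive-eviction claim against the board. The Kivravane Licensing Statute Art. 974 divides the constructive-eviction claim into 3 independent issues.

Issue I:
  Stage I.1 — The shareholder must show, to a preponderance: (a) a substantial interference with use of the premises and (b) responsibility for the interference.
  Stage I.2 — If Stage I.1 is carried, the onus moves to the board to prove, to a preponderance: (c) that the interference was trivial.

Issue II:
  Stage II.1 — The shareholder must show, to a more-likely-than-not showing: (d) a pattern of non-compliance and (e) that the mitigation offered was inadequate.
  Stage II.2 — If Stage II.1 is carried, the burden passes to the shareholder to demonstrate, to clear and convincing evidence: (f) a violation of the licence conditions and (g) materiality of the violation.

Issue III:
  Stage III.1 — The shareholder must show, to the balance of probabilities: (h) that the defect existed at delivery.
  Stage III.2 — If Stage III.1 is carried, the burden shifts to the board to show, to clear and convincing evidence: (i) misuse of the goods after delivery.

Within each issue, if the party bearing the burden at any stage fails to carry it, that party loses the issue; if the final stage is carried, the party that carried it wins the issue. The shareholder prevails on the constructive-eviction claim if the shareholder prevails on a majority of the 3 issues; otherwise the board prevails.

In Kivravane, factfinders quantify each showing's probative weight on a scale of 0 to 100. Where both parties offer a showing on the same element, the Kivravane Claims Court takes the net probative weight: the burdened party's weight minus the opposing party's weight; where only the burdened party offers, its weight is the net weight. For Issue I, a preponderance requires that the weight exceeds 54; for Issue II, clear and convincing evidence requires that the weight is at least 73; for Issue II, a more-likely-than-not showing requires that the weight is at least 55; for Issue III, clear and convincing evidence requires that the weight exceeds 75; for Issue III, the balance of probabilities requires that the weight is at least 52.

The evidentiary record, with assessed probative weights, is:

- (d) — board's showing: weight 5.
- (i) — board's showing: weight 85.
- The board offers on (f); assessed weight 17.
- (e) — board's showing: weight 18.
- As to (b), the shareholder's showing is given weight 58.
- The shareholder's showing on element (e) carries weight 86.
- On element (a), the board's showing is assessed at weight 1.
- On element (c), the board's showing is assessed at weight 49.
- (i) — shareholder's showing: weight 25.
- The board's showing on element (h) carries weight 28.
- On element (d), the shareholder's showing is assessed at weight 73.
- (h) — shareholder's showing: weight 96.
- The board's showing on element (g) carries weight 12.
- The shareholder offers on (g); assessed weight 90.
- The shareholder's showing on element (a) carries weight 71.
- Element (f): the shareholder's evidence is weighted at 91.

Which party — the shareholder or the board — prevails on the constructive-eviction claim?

shareholder

— Issue I —
At Stage I.1 the shareholder must meet a preponderance (weight exceeds 54): on (a) the weight is 71 less the opposing 1 gives net 70, > 54, so (a) meets the standard; on (b) the weight is 58, which does exceed 54, so (b) meets the standard.
  The shareholder carries Stage I.1; the board now bears the burden.
At Stage I.2 the board must meet a preponderance (weight exceeds 54): on (c) the weight is 49, which does not exceed 54, so (c) does not meet the standard.
  The board does not carry Stage I.2.
So the shareholder prevails on this issue.
— Issue II —
Stage II.1 — burden on shareholder; standard: a more-likely-than-not showing (weight is at least 55).
    (d): 73 − 5 = 68 ≥ 55 [met]
    (e): 86 − 18 = 68 ≥ 55 [met]
  All elements met. The shareholder retains the burden for Stage II.2.
Stage II.2 — burden on shareholder; standard: clear and convincing evidence (weight is at least 73).
    (f): 91 − 17 = 74 ≥ 73 [met]
    (g): 90 − 12 = 78 ≥ 73 [met]
  All elements met at the final stage.
Every stage carried; the shareholder prevails on this issue.
— Issue III —
Stage III.1 — burden on shareholder; standard: the balance of probabilities (weight is at least 52).
    (h): 96 − 28 = 68 ≥ 52 [met]
  Stage III.1 carried; the burden shifts to the board.
Stage III.2 — burden on board; standard: clear and convincing evidence (weight exceeds 75).
    (i): 85 − 25 = 60 ≤ 75 [not met]
  Not every element is met, so the board fails to carry Stage III.2.
The analysis ends at Stage III.2; the shareholder prevails on this issue.
Per-issue: Issue I → shareholder; Issue II → shareholder; Issue III → shareholder. The shareholder must prevail on a majority of issues; overall, the shareholder prevails.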